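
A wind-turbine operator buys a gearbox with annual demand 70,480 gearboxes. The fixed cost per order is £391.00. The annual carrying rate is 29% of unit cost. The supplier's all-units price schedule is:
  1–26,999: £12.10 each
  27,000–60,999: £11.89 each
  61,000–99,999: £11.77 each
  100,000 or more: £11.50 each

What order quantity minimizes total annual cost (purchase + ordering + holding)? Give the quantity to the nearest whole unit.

Q* ≈ 3,963 gearboxes

Holding cost per unit per year at price C is H = 0.29·C.
For each price level, check whether its EOQ is feasible; otherwise the best quantity at that price is the breakpoint.
EOQ at £12.10 = 3963.2 (feasible in tier 1): TC = 70,480×£12.10 + (70,480/3963.2)×391 + (3963.2/2)×0.29×£12.10 = £866,714.83.
EOQ at £11.89 = 3998.0 < 27000, so use break Q=27000: TC = 70,480×£11.89 + (70,480/27000.0)×391 + (27000.0/2)×0.29×£11.89 = £885,577.20.
EOQ at £11.77 = 4018.4 < 61000, so use break Q=61000: TC = 70,480×£11.77 + (70,480/61000.0)×391 + (61000.0/2)×0.29×£11.77 = £934,107.02.
EOQ at £11.50 = 4065.3 < 100000, so use break Q=100000: TC = 70,480×£11.50 + (70,480/100000.0)×391 + (100000.0/2)×0.29×£11.50 = £977,545.58.
Lowest total cost is £866,714.83 at Q = 3963.2.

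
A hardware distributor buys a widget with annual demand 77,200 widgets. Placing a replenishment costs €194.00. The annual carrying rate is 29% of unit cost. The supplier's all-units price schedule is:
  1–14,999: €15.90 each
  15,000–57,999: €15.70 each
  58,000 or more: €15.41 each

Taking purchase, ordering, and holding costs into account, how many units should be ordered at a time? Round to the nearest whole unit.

Holding cost per unit per year at price C is H = 0.29·C.
Evaluate total cost at each tier's feasible EOQ or, if the EOQ is below the tier, at the tier's minimum quantity.
EOQ at €15.90 = 2548.7 (feasible in tier 1): TC = 77,200×€15.90 + (77,200/2548.7)×194 + (2548.7/2)×0.29×€15.90 = €1,239,232.28.
EOQ at €15.70 = 2564.9 < 15000, so use break Q=15000: TC = 77,200×€15.70 + (77,200/15000.0)×194 + (15000.0/2)×0.29×€15.70 = €1,247,185.95.
EOQ at €15.41 = 2589.0 < 58000, so use break Q=58000: TC = 77,200×€15.41 + (77,200/58000.0)×194 + (58000.0/2)×0.29×€15.41 = €1,319,508.32.
Lowest total cost is €1,239,232.28 at Q = 2548.7.

Q* ≈ 2,549 widgets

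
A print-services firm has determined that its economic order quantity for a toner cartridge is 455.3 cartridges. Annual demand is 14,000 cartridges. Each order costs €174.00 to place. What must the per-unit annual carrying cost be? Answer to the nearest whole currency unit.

H ≈ €24

Squaring Q* = √(2DS/H) gives Q*² = 2DS/H.
From Q* = √(2DS/H): H = 2DS / Q*² = 2 × 14,000 × 174 / 455.3² = 23.5024.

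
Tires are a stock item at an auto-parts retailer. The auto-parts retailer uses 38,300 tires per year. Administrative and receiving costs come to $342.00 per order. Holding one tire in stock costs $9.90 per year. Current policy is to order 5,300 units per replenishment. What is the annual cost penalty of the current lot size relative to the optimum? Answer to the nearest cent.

EOQ = √(2DS/H) = √(2 × 38,300 × 342 / 9.9) ≈ 1626.71.
Cost at Q* = (D/Q*)S + (Q*/2)H = √(2DSH) ≈ $16,104.42.
Cost at Q = 5,300: (38,300/5,300)×342 + (5,300/2)×9.9 = $2,471.43 + $26,235.00 = $28,706.43.
Excess = $28,706.43 − $16,104.42 = $12,602.02.

Extra cost ≈ $12,602.02 per year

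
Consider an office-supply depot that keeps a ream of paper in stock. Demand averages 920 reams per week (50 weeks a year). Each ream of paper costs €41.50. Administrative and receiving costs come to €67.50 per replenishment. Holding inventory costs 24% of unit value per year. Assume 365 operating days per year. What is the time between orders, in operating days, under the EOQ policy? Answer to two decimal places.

Annual demand D = 920 × 50 = 46,000.
Holding cost H = 0.24 × €41.50 = €9.9600 per unit per year.
The optimal lot size = √(2DS/H) = √(2 × 46,000 × 67.5 / 9.96) ≈ 789.62.
Cycle time = Q*/D × 365 = 789.62 / 46,000 × 365 ≈ 6.265 days.

T ≈ 6.27 days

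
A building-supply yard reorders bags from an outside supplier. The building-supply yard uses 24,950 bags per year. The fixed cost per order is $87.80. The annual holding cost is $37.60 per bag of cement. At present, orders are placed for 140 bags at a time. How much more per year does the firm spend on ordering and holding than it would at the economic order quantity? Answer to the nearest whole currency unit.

Extra cost ≈ $5,444 per year

EOQ = √(2DS/H) = √(2 × 24,950 × 87.8 / 37.6) ≈ 341.35.
Cost at Q* = (D/Q*)S + (Q*/2)H = √(2DSH) ≈ $12,834.87.
Cost at Q = 140: (24,950/140)×87.8 + (140/2)×37.6 = $15,647.21 + $2,632.00 = $18,279.21.
Excess = $18,279.21 − $12,834.87 = $5,444.34.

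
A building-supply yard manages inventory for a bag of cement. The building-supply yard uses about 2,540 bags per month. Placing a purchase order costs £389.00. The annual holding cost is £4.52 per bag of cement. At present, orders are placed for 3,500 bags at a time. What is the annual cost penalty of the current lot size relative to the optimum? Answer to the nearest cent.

Extra cost ≈ £944.63 per year

Annual demand D = 2,540 × 12 = 30,480.
EOQ = √(2DS/H) = √(2 × 30,480 × 389 / 4.52) ≈ 2290.49.
Cost at Q* = (D/Q*)S + (Q*/2)H = √(2DSH) ≈ £10,353.01.
Cost at Q = 3,500: (30,480/3,500)×389 + (3,500/2)×4.52 = £3,387.63 + £7,910.00 = £11,297.63.
Excess = £11,297.63 − £10,353.01 = £944.63.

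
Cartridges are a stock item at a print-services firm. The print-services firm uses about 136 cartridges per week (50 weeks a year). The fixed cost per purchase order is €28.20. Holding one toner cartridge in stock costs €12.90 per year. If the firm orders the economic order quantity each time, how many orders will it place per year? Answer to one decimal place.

Annual demand D = 136 × 50 = 6,800.
EOQ = √(2DS/H) = √(2 × 6,800 × 28.2 / 12.9) ≈ 172.42.
Orders per year = D / Q* = 6,800 / 172.42 ≈ 39.438.

N ≈ 39.4 orders per year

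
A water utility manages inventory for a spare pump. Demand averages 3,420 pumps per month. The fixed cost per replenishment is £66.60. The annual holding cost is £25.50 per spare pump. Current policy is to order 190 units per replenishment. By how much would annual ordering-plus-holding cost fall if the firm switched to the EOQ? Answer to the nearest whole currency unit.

Extra cost ≈ £5,001 per year

Annual demand D = 3,420 × 12 = 41,040.
EOQ = √(2DS/H) = √(2 × 41,040 × 66.6 / 25.5) ≈ 463.01.
Cost at Q* = (D/Q*)S + (Q*/2)H = √(2DSH) ≈ £11,806.63.
Cost at Q = 190: (41,040/190)×66.6 + (190/2)×25.5 = £14,385.60 + £2,422.50 = £16,808.10.
Excess = £16,808.10 − £11,806.63 = £5,001.47.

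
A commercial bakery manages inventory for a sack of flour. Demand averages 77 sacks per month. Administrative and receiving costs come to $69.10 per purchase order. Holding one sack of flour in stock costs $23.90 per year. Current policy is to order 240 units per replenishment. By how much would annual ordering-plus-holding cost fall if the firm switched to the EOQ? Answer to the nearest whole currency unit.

Extra cost ≈ $1,387 per year

Annual demand D = 77 × 12 = 924.
EOQ = √(2DS/H) = √(2 × 924 × 69.1 / 23.9) ≈ 73.10.
Cost at Q* = (D/Q*)S + (Q*/2)H = √(2DSH) ≈ $1,746.98.
Cost at Q = 240: (924/240)×69.1 + (240/2)×23.9 = $266.03 + $2,868.00 = $3,134.03.
Excess = $3,134.03 − $1,746.98 = $1,387.05.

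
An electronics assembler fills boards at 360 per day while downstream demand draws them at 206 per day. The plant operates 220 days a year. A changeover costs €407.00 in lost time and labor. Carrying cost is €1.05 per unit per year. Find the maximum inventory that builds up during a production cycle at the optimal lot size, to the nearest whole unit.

Annual demand D = 206 × 220 = 45,320.
Production build-up factor (1 − d/p) = 1 − 206/360 = 0.4278.
Q* = √(2DS / (H(1 − d/p))) = √(2 × 45,320 × 407 / (1.05 × 0.4278)).
= √(36,890,480 / 0.4492) ≈ 9062.612.
Maximum inventory = Q*(1 − d/p) = 9062.612 × 0.4278 ≈ 3876.784.

I_max ≈ 3,877 boards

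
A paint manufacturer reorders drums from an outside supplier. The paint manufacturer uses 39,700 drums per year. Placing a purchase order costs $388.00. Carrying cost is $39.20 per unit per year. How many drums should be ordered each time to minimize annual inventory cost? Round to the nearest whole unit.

EOQ = √(2DS / H) = √(2 × 39,700 × 388 / 39.2).
= √(30,807,200 / 39.2) = √785,897.9592 ≈ 886.509.

Q* ≈ 887 drums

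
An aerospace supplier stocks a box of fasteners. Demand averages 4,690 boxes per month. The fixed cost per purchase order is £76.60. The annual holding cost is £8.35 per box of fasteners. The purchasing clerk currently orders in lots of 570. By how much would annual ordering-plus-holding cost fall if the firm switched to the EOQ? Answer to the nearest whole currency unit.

Extra cost ≈ £1,458 per year

Annual demand D = 4,690 × 12 = 56,280.
EOQ = √(2DS/H) = √(2 × 56,280 × 76.6 / 8.35) ≈ 1016.16.
Cost at Q* = (D/Q*)S + (Q*/2)H = √(2DSH) ≈ £8,484.96.
Cost at Q = 570: (56,280/570)×76.6 + (570/2)×8.35 = £7,563.24 + £2,379.75 = £9,942.99.
Excess = £9,942.99 − £8,484.96 = £1,458.03.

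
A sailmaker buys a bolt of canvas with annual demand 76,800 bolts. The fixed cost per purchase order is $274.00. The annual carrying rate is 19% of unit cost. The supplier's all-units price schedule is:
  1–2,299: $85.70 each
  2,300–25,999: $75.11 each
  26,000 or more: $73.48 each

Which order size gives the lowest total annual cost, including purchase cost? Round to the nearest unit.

Q* ≈ 2,300 bolts

Holding cost per unit per year at price C is H = 0.19·C.
Evaluate total cost at each tier's feasible EOQ or, if the EOQ is below the tier, at the tier's minimum quantity.
EOQ at $85.70 = 1607.7 (feasible in tier 1): TC = 76,800×$85.70 + (76,800/1607.7)×274 + (1607.7/2)×0.19×$85.70 = $6,607,938.10.
EOQ at $75.11 = 1717.3 < 2300, so use break Q=2300: TC = 76,800×$75.11 + (76,800/2300.0)×274 + (2300.0/2)×0.19×$75.11 = $5,794,008.75.
EOQ at $73.48 = 1736.2 < 26000, so use break Q=26000: TC = 76,800×$73.48 + (76,800/26000.0)×274 + (26000.0/2)×0.19×$73.48 = $5,825,568.95.
Lowest total cost is $5,794,008.75 at Q = 2300.0.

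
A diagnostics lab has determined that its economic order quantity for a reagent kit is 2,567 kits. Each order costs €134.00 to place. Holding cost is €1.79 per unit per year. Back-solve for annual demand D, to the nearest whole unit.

Squaring Q* = √(2DS/H) gives Q*² = 2DS/H.
From Q* = √(2DS/H): D = Q*²H / (2S) = 2,567² × 1.79 / (2 × 134) = 44011.885.

D ≈ 44,012 kits per year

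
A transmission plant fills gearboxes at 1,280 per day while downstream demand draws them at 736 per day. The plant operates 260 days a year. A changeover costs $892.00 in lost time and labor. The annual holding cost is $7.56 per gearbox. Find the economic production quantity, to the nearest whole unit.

Annual demand D = 736 × 260 = 191,360.
Production build-up factor (1 − d/p) = 1 − 736/1,280 = 0.4250.
Q* = √(2DS / (H(1 − d/p))) = √(2 × 191,360 × 892 / (7.56 × 0.4250)).
= √(341,386,240 / 3.213) ≈ 10307.839.

Q* ≈ 10,308 gearboxes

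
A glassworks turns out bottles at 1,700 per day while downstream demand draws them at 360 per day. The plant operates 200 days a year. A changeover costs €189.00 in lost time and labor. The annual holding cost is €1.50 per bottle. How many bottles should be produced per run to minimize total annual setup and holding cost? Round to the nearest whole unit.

Q* ≈ 4,798 bottles

Annual demand D = 360 × 200 = 72,000.
Production build-up factor (1 − d/p) = 1 − 360/1,700 = 0.7882.
Q* = √(2DS / (H(1 − d/p))) = √(2 × 72,000 × 189 / (1.5 × 0.7882)).
= √(27,216,000 / 1.1824) ≈ 4797.761.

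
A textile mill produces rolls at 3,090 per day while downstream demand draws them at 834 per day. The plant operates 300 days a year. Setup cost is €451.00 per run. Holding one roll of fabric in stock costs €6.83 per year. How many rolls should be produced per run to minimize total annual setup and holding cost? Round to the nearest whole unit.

Annual demand D = 834 × 300 = 250,200.
Production build-up factor (1 − d/p) = 1 − 834/3,090 = 0.7301.
Q* = √(2DS / (H(1 − d/p))) = √(2 × 250,200 × 451 / (6.83 × 0.7301)).
= √(225,680,400 / 4.9866) ≈ 6727.385.

Q* ≈ 6,727 rolls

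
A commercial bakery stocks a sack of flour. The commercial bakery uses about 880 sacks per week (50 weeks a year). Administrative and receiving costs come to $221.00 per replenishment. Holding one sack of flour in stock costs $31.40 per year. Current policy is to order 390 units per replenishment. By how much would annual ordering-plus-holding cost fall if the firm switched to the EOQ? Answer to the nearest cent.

Annual demand D = 880 × 50 = 44,000.
EOQ = √(2DS/H) = √(2 × 44,000 × 221 / 31.4) ≈ 787.00.
Cost at Q* = (D/Q*)S + (Q*/2)H = √(2DSH) ≈ $24,711.68.
Cost at Q = 390: (44,000/390)×221 + (390/2)×31.4 = $24,933.33 + $6,123.00 = $31,056.33.
Excess = $31,056.33 − $24,711.68 = $6,344.65.

Extra cost ≈ $6,344.65 per year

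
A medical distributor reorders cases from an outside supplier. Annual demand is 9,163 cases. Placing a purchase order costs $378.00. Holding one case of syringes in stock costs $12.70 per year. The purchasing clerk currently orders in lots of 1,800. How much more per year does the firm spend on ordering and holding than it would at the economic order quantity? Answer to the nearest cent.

Extra cost ≈ $3,974.69 per year

EOQ = √(2DS/H) = √(2 × 9,163 × 378 / 12.7) ≈ 738.55.
Cost at Q* = (D/Q*)S + (Q*/2)H = √(2DSH) ≈ $9,379.54.
Cost at Q = 1,800: (9,163/1,800)×378 + (1,800/2)×12.7 = $1,924.23 + $11,430.00 = $13,354.23.
Excess = $13,354.23 − $9,379.54 = $3,974.69.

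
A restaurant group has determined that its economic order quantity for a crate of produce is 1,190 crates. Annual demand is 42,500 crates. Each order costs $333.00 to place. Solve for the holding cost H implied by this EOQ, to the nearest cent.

The basic EOQ model gives Q* = √(2DS/H); rearrange for the unknown.
From Q* = √(2DS/H): H = 2DS / Q*² = 2 × 42,500 × 333 / 1,190² = 19.9880.

H ≈ $19.99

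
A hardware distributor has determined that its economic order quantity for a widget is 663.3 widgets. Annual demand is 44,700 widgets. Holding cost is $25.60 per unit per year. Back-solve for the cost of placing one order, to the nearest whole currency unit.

S ≈ $126

The basic EOQ model gives Q* = √(2DS/H); rearrange for the unknown.
From Q* = √(2DS/H): S = Q*²H / (2D) = 663.3² × 25.6 / (2 × 44,700) = 125.9860.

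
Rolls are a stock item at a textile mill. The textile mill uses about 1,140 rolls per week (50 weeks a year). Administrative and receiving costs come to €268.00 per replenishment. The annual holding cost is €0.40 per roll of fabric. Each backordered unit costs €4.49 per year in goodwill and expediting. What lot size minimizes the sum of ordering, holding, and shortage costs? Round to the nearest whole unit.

Annual demand D = 1,140 × 50 = 57,000.
With planned backorders, Q* = √(2DS/H) · √((H+B)/B).
√(2DS/H) = √(2 × 57,000 × 268 / 0.4) = 8739.565.
√((H+B)/B) = √((0.4+4.49)/4.49) = 1.0436.
Q* ≈ 9120.551.

Q* ≈ 9,121 rolls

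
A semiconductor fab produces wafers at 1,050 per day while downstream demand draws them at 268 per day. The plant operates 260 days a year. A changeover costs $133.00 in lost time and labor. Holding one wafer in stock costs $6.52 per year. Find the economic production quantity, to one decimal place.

Q* ≈ 1,953.7 wafers

Annual demand D = 268 × 260 = 69,680.
Production build-up factor (1 − d/p) = 1 − 268/1,050 = 0.7448.
Q* = √(2DS / (H(1 − d/p))) = √(2 × 69,680 × 133 / (6.52 × 0.7448)).
= √(18,534,880 / 4.8558) ≈ 1953.720.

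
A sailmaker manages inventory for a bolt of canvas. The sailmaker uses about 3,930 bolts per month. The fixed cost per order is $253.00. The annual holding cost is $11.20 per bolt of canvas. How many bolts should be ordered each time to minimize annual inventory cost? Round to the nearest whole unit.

Q* ≈ 1,460 bolts

Annual demand D = 3,930 × 12 = 47,160.
EOQ = √(2DS / H) = √(2 × 47,160 × 253 / 11.2).
= √(23,862,960 / 11.2) = √2,130,621.4286 ≈ 1459.665.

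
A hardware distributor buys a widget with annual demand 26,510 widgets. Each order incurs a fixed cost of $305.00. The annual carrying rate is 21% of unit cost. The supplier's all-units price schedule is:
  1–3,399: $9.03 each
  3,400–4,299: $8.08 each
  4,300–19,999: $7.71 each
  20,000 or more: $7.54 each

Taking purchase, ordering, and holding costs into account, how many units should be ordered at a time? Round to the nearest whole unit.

Q* ≈ 4,300 widgets

Holding cost per unit per year at price C is H = 0.21·C.
Evaluate total cost at each tier's feasible EOQ or, if the EOQ is below the tier, at the tier's minimum quantity.
EOQ at $9.03 = 2920.2 (feasible in tier 1): TC = 26,510×$9.03 + (26,510/2920.2)×305 + (2920.2/2)×0.21×$9.03 = $244,922.92.
EOQ at $8.08 = 3087.1 < 3400, so use break Q=3400: TC = 26,510×$8.08 + (26,510/3400.0)×305 + (3400.0/2)×0.21×$8.08 = $219,463.46.
EOQ at $7.71 = 3160.3 < 4300, so use break Q=4300: TC = 26,510×$7.71 + (26,510/4300.0)×305 + (4300.0/2)×0.21×$7.71 = $209,753.53.
EOQ at $7.54 = 3195.8 < 20000, so use break Q=20000: TC = 26,510×$7.54 + (26,510/20000.0)×305 + (20000.0/2)×0.21×$7.54 = $216,123.68.
Lowest total cost is $209,753.53 at Q = 4300.0.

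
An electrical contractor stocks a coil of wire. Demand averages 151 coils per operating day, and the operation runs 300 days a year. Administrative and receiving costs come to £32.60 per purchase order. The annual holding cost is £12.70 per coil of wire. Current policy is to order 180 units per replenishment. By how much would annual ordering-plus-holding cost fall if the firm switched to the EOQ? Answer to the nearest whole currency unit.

Annual demand D = 151 × 300 = 45,300.
EOQ = √(2DS/H) = √(2 × 45,300 × 32.6 / 12.7) ≈ 482.25.
Cost at Q* = (D/Q*)S + (Q*/2)H = √(2DSH) ≈ £6,124.56.
Cost at Q = 180: (45,300/180)×32.6 + (180/2)×12.7 = £8,204.33 + £1,143.00 = £9,347.33.
Excess = £9,347.33 − £6,124.56 = £3,222.78.

Extra cost ≈ £3,223 per year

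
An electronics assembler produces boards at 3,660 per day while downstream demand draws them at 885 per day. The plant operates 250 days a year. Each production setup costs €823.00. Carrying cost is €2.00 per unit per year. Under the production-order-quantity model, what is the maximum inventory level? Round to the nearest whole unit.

I_max ≈ 11,750 boards

Annual demand D = 885 × 250 = 221,250.
Production build-up factor (1 − d/p) = 1 − 885/3,660 = 0.7582.
Q* = √(2DS / (H(1 − d/p))) = √(2 × 221,250 × 823 / (2 × 0.7582)).
= √(364,177,500 / 1.5164) ≈ 15497.106.
Maximum inventory = Q*(1 − d/p) = 15497.106 × 0.7582 ≈ 11749.855.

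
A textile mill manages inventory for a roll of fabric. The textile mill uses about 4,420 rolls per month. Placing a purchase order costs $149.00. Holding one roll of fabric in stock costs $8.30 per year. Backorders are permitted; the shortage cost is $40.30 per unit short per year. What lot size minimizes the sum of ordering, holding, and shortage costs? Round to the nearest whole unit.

Annual demand D = 4,420 × 12 = 53,040.
With planned backorders, Q* = √(2DS/H) · √((H+B)/B).
√(2DS/H) = √(2 × 53,040 × 149 / 8.3) = 1379.974.
√((H+B)/B) = √((8.3+40.3)/40.3) = 1.0982.
Q* ≈ 1515.432.

Q* ≈ 1,515 rolls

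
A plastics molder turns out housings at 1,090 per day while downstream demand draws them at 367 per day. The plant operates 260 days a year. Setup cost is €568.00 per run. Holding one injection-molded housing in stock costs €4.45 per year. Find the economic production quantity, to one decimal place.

Annual demand D = 367 × 260 = 95,420.
Production build-up factor (1 − d/p) = 1 − 367/1,090 = 0.6633.
Q* = √(2DS / (H(1 − d/p))) = √(2 × 95,420 × 568 / (4.45 × 0.6633)).
= √(108,397,120 / 2.9517) ≈ 6060.005.

Q* ≈ 6,060.0 housings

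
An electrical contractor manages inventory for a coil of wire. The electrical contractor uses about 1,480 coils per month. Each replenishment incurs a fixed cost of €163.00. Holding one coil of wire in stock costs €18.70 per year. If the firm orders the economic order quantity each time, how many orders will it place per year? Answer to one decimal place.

Annual demand D = 1,480 × 12 = 17,760.
Q* = √(2DS/H) = √(2 × 17,760 × 163 / 18.7) ≈ 556.43.
Orders per year = D / Q* = 17,760 / 556.43 ≈ 31.918.

N ≈ 31.9 orders per year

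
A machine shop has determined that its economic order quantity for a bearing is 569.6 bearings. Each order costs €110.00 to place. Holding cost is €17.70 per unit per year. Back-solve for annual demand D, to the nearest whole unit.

Squaring Q* = √(2DS/H) gives Q*² = 2DS/H.
From Q* = √(2DS/H): D = Q*²H / (2S) = 569.6² × 17.7 / (2 × 110) = 26103.007.

D ≈ 26,103 bearings per year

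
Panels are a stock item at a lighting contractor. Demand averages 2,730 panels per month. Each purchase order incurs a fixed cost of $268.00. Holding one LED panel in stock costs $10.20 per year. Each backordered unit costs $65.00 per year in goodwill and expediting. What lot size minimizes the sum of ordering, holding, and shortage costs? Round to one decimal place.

Annual demand D = 2,730 × 12 = 32,760.
With planned backorders, Q* = √(2DS/H) · √((H+B)/B).
√(2DS/H) = √(2 × 32,760 × 268 / 10.2) = 1312.062.
√((H+B)/B) = √((10.2+65)/65) = 1.0756.
Q* ≈ 1411.258.

Q* ≈ 1,411.3 panels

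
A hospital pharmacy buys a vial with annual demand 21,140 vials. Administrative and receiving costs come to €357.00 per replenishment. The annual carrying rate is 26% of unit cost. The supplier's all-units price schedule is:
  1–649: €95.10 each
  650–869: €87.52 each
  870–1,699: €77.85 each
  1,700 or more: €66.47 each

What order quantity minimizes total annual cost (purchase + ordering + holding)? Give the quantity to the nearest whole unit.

Q* ≈ 1,700 vials

Holding cost per unit per year at price C is H = 0.26·C.
Evaluate total cost at each tier's feasible EOQ or, if the EOQ is below the tier, at the tier's minimum quantity.
Tier 1 (€95.10): EOQ = 781.3 exceeds tier's upper bound 649, so this tier is dominated.
EOQ at €87.52 = 814.4 (feasible in tier 2): TC = 21,140×€87.52 + (21,140/814.4)×357 + (814.4/2)×0.26×€87.52 = €1,868,705.64.
EOQ at €77.85 = 863.5 < 870, so use break Q=870: TC = 21,140×€77.85 + (21,140/870.0)×357 + (870.0/2)×0.26×€77.85 = €1,663,228.52.
EOQ at €66.47 = 934.5 < 1700, so use break Q=1700: TC = 21,140×€66.47 + (21,140/1700.0)×357 + (1700.0/2)×0.26×€66.47 = €1,424,305.07.
Lowest total cost is €1,424,305.07 at Q = 1700.0.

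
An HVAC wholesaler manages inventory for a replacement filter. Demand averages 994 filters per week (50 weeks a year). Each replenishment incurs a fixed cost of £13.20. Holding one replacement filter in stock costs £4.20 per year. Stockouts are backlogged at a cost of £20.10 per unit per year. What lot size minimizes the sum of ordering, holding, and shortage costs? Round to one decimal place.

Annual demand D = 994 × 50 = 49,700.
With planned backorders, Q* = √(2DS/H) · √((H+B)/B).
√(2DS/H) = √(2 × 49,700 × 13.2 / 4.2) = 558.928.
√((H+B)/B) = √((4.2+20.1)/20.1) = 1.0995.
Q* ≈ 614.555.

Q* ≈ 614.6 filters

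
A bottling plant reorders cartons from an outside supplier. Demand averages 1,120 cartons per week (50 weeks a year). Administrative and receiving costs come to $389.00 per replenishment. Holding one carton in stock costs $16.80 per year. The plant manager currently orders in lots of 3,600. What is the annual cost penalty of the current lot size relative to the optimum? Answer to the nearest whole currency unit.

Extra cost ≈ $9,237 per year

Annual demand D = 1,120 × 50 = 56,000.
EOQ = √(2DS/H) = √(2 × 56,000 × 389 / 16.8) ≈ 1610.38.
Cost at Q* = (D/Q*)S + (Q*/2)H = √(2DSH) ≈ $27,054.43.
Cost at Q = 3,600: (56,000/3,600)×389 + (3,600/2)×16.8 = $6,051.11 + $30,240.00 = $36,291.11.
Excess = $36,291.11 − $27,054.43 = $9,236.68.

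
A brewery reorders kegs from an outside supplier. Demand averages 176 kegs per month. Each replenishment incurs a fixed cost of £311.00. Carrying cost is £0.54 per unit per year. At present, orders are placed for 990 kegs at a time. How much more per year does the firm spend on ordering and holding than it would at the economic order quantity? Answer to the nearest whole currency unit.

Extra cost ≈ £89 per year

Annual demand D = 176 × 12 = 2,112.
EOQ = √(2DS/H) = √(2 × 2,112 × 311 / 0.54) ≈ 1559.72.
Cost at Q* = (D/Q*)S + (Q*/2)H = √(2DSH) ≈ £842.25.
Cost at Q = 990: (2,112/990)×311 + (990/2)×0.54 = £663.47 + £267.30 = £930.77.
Excess = £930.77 − £842.25 = £88.52.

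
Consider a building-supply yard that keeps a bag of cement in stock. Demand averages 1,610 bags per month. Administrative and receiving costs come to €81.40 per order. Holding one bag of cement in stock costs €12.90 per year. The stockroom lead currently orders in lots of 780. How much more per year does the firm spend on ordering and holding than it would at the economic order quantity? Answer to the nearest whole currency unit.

Annual demand D = 1,610 × 12 = 19,320.
EOQ = √(2DS/H) = √(2 × 19,320 × 81.4 / 12.9) ≈ 493.78.
Cost at Q* = (D/Q*)S + (Q*/2)H = √(2DSH) ≈ €6,369.80.
Cost at Q = 780: (19,320/780)×81.4 + (780/2)×12.9 = €2,016.22 + €5,031.00 = €7,047.22.
Excess = €7,047.22 − €6,369.80 = €677.42.

Extra cost ≈ €677 per year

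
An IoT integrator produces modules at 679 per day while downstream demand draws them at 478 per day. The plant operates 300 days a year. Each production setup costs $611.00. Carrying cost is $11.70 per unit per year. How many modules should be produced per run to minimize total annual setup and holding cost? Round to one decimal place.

Q* ≈ 7,113.0 modules

Annual demand D = 478 × 300 = 143,400.
Production build-up factor (1 − d/p) = 1 − 478/679 = 0.2960.
Q* = √(2DS / (H(1 − d/p))) = √(2 × 143,400 × 611 / (11.7 × 0.2960)).
= √(175,234,800 / 3.4635) ≈ 7113.021.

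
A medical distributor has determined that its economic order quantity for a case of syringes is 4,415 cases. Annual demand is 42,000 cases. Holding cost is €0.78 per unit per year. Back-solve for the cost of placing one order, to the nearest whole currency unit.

The basic EOQ model gives Q* = √(2DS/H); rearrange for the unknown.
From Q* = √(2DS/H): S = Q*²H / (2D) = 4,415² × 0.78 / (2 × 42,000) = 180.9992.

S ≈ €181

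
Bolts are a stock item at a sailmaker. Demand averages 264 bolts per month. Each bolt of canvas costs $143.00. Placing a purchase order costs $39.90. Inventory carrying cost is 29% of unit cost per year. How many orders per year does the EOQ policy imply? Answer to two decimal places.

Annual demand D = 264 × 12 = 3,168.
Holding cost H = 0.29 × $143.00 = $41.4700 per unit per year.
The optimal lot size = √(2DS/H) = √(2 × 3,168 × 39.9 / 41.47) ≈ 78.08.
Orders per year = D / Q* = 3,168 / 78.08 ≈ 40.575.

N ≈ 40.57 orders per year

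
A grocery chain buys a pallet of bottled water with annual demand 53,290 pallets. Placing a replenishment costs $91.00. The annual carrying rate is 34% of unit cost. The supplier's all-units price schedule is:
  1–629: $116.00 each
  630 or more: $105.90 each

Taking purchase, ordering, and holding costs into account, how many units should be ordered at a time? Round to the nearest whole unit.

Q* ≈ 630 pallets

Holding cost per unit per year at price C is H = 0.34·C.
Evaluate total cost at each tier's feasible EOQ or, if the EOQ is below the tier, at the tier's minimum quantity.
EOQ at $116.00 = 495.9 (feasible in tier 1): TC = 53,290×$116.00 + (53,290/495.9)×91 + (495.9/2)×0.34×$116.00 = $6,201,198.12.
EOQ at $105.90 = 519.0 < 630, so use break Q=630: TC = 53,290×$105.90 + (53,290/630.0)×91 + (630.0/2)×0.34×$105.90 = $5,662,450.33.
Lowest total cost is $5,662,450.33 at Q = 630.0.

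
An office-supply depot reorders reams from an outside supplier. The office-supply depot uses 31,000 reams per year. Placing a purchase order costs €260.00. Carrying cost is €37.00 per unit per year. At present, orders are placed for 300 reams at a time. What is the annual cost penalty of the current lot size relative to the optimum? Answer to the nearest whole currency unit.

EOQ = √(2DS/H) = √(2 × 31,000 × 260 / 37) ≈ 660.06.
Cost at Q* = (D/Q*)S + (Q*/2)H = √(2DSH) ≈ €24,422.12.
Cost at Q = 300: (31,000/300)×260 + (300/2)×37 = €26,866.67 + €5,550.00 = €32,416.67.
Excess = €32,416.67 − €24,422.12 = €7,994.55.

Extra cost ≈ €7,995 per year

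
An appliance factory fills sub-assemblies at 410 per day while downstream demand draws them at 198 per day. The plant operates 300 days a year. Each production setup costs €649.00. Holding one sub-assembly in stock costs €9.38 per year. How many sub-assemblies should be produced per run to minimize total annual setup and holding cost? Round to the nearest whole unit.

Annual demand D = 198 × 300 = 59,400.
Production build-up factor (1 − d/p) = 1 − 198/410 = 0.5171.
Q* = √(2DS / (H(1 − d/p))) = √(2 × 59,400 × 649 / (9.38 × 0.5171)).
= √(77,101,200 / 4.8501) ≈ 3987.063.

Q* ≈ 3,987 sub-assemblies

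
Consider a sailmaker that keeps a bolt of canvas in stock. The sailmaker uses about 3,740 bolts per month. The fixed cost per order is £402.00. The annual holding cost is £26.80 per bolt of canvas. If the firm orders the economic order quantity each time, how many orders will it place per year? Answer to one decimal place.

N ≈ 38.7 orders per year

Annual demand D = 3,740 × 12 = 44,880.
Q* = √(2DS/H) = √(2 × 44,880 × 402 / 26.8) ≈ 1160.34.
Orders per year = D / Q* = 44,880 / 1160.34 ≈ 38.678.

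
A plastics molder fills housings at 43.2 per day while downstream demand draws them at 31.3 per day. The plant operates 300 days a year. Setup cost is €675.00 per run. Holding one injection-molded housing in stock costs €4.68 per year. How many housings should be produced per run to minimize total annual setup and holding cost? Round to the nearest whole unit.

Annual demand D = 31.3 × 300 = 9,390.
Production build-up factor (1 − d/p) = 1 − 31.3/43.2 = 0.2755.
Q* = √(2DS / (H(1 − d/p))) = √(2 × 9,390 × 675 / (4.68 × 0.2755)).
= √(12,676,500 / 1.2892) ≈ 3135.777.

Q* ≈ 3,136 housings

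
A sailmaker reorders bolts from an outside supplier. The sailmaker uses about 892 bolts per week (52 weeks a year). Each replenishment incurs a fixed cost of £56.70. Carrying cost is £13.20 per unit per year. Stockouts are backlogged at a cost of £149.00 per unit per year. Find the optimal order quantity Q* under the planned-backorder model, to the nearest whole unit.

Annual demand D = 892 × 52 = 46,384.
With planned backorders, Q* = √(2DS/H) · √((H+B)/B).
√(2DS/H) = √(2 × 46,384 × 56.7 / 13.2) = 631.253.
√((H+B)/B) = √((13.2+149)/149) = 1.0434.
Q* ≈ 658.622.

Q* ≈ 659 bolts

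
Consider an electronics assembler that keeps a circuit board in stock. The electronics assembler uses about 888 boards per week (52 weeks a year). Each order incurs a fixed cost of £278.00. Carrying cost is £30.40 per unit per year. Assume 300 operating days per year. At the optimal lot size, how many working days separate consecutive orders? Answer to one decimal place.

T ≈ 6.0 days

Annual demand D = 888 × 52 = 46,176.
Q* = √(2DS/H) = √(2 × 46,176 × 278 / 30.4) ≈ 918.99.
Cycle time = Q*/D × 300 = 918.99 / 46,176 × 300 ≈ 5.971 days.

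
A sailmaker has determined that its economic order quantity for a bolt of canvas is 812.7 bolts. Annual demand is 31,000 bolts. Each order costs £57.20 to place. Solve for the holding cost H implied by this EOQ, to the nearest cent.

H ≈ £5.37

The basic EOQ model gives Q* = √(2DS/H); rearrange for the unknown.
From Q* = √(2DS/H): H = 2DS / Q*² = 2 × 31,000 × 57.2 / 812.7² = 5.3694.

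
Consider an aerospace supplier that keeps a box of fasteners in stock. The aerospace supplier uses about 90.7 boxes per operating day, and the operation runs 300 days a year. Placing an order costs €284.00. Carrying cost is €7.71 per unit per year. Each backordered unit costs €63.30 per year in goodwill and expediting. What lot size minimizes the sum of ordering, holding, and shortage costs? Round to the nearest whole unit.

Annual demand D = 90.7 × 300 = 27,210.
With planned backorders, Q* = √(2DS/H) · √((H+B)/B).
√(2DS/H) = √(2 × 27,210 × 284 / 7.71) = 1415.830.
√((H+B)/B) = √((7.71+63.3)/63.3) = 1.0592.
Q* ≈ 1499.578.

Q* ≈ 1,500 boxes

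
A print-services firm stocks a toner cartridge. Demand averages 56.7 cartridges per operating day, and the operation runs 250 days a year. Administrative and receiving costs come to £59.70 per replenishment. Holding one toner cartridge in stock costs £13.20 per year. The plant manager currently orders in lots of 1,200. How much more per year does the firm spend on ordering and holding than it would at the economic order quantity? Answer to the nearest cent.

Extra cost ≈ £3,898.59 per year

Annual demand D = 56.7 × 250 = 14,175.
EOQ = √(2DS/H) = √(2 × 14,175 × 59.7 / 13.2) ≈ 358.08.
Cost at Q* = (D/Q*)S + (Q*/2)H = √(2DSH) ≈ £4,726.62.
Cost at Q = 1,200: (14,175/1,200)×59.7 + (1,200/2)×13.2 = £705.21 + £7,920.00 = £8,625.21.
Excess = £8,625.21 − £4,726.62 = £3,898.59.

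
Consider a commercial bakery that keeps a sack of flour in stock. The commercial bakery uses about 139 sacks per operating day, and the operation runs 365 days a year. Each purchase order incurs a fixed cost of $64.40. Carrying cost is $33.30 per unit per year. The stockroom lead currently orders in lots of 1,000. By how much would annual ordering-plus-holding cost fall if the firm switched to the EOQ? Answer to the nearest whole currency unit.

Annual demand D = 139 × 365 = 50,735.
EOQ = √(2DS/H) = √(2 × 50,735 × 64.4 / 33.3) ≈ 442.99.
Cost at Q* = (D/Q*)S + (Q*/2)H = √(2DSH) ≈ $14,751.42.
Cost at Q = 1,000: (50,735/1,000)×64.4 + (1,000/2)×33.3 = $3,267.33 + $16,650.00 = $19,917.33.
Excess = $19,917.33 − $14,751.42 = $5,165.91.

Extra cost ≈ $5,166 per year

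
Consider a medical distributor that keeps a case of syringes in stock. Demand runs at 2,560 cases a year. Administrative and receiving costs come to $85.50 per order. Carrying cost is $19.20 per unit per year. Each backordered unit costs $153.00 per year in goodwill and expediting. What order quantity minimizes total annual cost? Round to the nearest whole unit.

With planned backorders, Q* = √(2DS/H) · √((H+B)/B).
√(2DS/H) = √(2 × 2,560 × 85.5 / 19.2) = 150.997.
√((H+B)/B) = √((19.2+153)/153) = 1.0609.
Q* ≈ 160.191.

Q* ≈ 160 cases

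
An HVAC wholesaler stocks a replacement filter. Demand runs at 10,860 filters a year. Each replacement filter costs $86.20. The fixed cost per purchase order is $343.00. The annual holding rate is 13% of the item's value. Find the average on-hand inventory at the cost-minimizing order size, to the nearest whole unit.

Holding cost H = 0.13 × $86.20 = $11.2060 per unit per year.
Q* = √(2DS/H) = √(2 × 10,860 × 343 / 11.206) ≈ 815.36.
Average inventory = Q*/2 ≈ 815.36 / 2 = 407.682.

Average inventory ≈ 408 filters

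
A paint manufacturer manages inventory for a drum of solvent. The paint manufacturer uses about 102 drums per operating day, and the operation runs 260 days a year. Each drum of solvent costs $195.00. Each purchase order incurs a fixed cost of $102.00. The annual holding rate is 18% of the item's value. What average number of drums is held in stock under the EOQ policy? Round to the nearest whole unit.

Annual demand D = 102 × 260 = 26,520.
Holding cost H = 0.18 × $195.00 = $35.1000 per unit per year.
Q* = √(2DS/H) = √(2 × 26,520 × 102 / 35.1) ≈ 392.60.
Average inventory = Q*/2 ≈ 392.60 / 2 = 196.299.

Average inventory ≈ 196 drums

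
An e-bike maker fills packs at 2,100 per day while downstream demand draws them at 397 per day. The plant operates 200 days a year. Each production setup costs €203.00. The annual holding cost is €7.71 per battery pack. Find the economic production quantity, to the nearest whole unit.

Annual demand D = 397 × 200 = 79,400.
Production build-up factor (1 − d/p) = 1 − 397/2,100 = 0.8110.
Q* = √(2DS / (H(1 − d/p))) = √(2 × 79,400 × 203 / (7.71 × 0.8110)).
= √(32,236,400 / 6.2524) ≈ 2270.641.

Q* ≈ 2,271 packs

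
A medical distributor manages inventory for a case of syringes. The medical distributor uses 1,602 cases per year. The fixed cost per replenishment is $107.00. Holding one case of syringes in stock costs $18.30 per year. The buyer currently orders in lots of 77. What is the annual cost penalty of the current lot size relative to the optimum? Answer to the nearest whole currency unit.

Extra cost ≈ $426 per year

EOQ = √(2DS/H) = √(2 × 1,602 × 107 / 18.3) ≈ 136.87.
Cost at Q* = (D/Q*)S + (Q*/2)H = √(2DSH) ≈ $2,504.75.
Cost at Q = 77: (1,602/77)×107 + (77/2)×18.3 = $2,226.16 + $704.55 = $2,930.71.
Excess = $2,930.71 − $2,504.75 = $425.96.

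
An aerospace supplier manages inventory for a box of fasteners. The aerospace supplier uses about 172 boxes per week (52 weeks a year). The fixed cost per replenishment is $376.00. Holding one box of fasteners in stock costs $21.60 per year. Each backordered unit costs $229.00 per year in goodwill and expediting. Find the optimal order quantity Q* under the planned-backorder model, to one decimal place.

Annual demand D = 172 × 52 = 8,944.
With planned backorders, Q* = √(2DS/H) · √((H+B)/B).
√(2DS/H) = √(2 × 8,944 × 376 / 21.6) = 558.018.
√((H+B)/B) = √((21.6+229)/229) = 1.0461.
Q* ≈ 583.742.

Q* ≈ 583.7 boxes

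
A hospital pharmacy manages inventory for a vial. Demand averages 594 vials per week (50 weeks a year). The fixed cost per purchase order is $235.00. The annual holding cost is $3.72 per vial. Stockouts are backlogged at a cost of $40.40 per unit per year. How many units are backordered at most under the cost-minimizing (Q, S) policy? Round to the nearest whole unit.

Annual demand D = 594 × 50 = 29,700.
With planned backorders, Q* = √(2DS/H) · √((H+B)/B).
√(2DS/H) = √(2 × 29,700 × 235 / 3.72) = 1937.116.
√((H+B)/B) = √((3.72+40.4)/40.4) = 1.0450.
Q* ≈ 2024.337.
S* = Q* · H/(H+B) = 2024.337 × 3.72/44.12 ≈ 170.683.

S* ≈ 171 vials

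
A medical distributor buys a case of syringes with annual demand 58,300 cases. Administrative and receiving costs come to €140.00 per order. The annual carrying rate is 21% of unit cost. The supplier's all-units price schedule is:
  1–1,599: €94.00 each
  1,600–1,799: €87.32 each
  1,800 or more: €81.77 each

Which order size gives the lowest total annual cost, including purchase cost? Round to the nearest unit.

Q* ≈ 1,800 cases

Holding cost per unit per year at price C is H = 0.21·C.
For each price level, check whether its EOQ is feasible; otherwise the best quantity at that price is the breakpoint.
EOQ at €94.00 = 909.4 (feasible in tier 1): TC = 58,300×€94.00 + (58,300/909.4)×140 + (909.4/2)×0.21×€94.00 = €5,498,150.93.
EOQ at €87.32 = 943.5 < 1600, so use break Q=1600: TC = 58,300×€87.32 + (58,300/1600.0)×140 + (1600.0/2)×0.21×€87.32 = €5,110,527.01.
EOQ at €81.77 = 975.0 < 1800, so use break Q=1800: TC = 58,300×€81.77 + (58,300/1800.0)×140 + (1800.0/2)×0.21×€81.77 = €4,787,179.97.
Lowest total cost is €4,787,179.97 at Q = 1800.0.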